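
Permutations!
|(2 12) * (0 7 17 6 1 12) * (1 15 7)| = 4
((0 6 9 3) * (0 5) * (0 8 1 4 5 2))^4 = ((0 6 9 3 2)(1 4 5 8))^4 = (0 2 3 9 6)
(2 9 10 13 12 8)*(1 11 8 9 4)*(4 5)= (1 11 8 2 5 4)(9 10 13 12)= [0, 11, 5, 3, 1, 4, 6, 7, 2, 10, 13, 8, 9, 12]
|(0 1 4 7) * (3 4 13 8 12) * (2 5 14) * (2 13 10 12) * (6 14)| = |(0 1 10 12 3 4 7)(2 5 6 14 13 8)| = 42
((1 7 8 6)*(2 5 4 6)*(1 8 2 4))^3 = (8)(1 5 2 7)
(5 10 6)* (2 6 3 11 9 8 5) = [0, 1, 6, 11, 4, 10, 2, 7, 5, 8, 3, 9] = (2 6)(3 11 9 8 5 10)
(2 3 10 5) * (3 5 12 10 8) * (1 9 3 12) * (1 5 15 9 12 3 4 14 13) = (1 12 10 5 2 15 9 4 14 13)(3 8) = [0, 12, 15, 8, 14, 2, 6, 7, 3, 4, 5, 11, 10, 1, 13, 9]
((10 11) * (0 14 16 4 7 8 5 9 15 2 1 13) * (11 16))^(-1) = ((0 14 11 10 16 4 7 8 5 9 15 2 1 13))^(-1) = (0 13 1 2 15 9 5 8 7 4 16 10 11 14)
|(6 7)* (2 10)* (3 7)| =6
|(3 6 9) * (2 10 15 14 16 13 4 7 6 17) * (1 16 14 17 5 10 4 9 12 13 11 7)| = 15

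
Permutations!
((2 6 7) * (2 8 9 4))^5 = (2 4 9 8 7 6)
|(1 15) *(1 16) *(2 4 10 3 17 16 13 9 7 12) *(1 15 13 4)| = 6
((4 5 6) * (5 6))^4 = (6)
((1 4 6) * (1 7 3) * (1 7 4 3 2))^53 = ((1 3 7 2)(4 6))^53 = (1 3 7 2)(4 6)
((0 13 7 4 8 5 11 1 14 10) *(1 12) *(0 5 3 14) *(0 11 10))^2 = (0 7 8 14 13 4 3)(1 12 11)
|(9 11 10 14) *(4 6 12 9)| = |(4 6 12 9 11 10 14)| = 7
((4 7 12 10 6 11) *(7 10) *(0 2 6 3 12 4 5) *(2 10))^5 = (0 4)(2 10)(3 6)(5 7)(11 12)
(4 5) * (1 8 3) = (1 8 3)(4 5) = [0, 8, 2, 1, 5, 4, 6, 7, 3]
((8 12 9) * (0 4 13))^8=((0 4 13)(8 12 9))^8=(0 13 4)(8 9 12)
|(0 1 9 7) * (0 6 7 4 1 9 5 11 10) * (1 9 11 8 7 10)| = 8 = |(0 11 1 5 8 7 6 10)(4 9)|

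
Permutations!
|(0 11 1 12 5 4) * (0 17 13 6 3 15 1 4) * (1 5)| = |(0 11 4 17 13 6 3 15 5)(1 12)| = 18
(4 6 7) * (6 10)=(4 10 6 7)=[0, 1, 2, 3, 10, 5, 7, 4, 8, 9, 6]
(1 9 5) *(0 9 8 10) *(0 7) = (0 9 5 1 8 10 7) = [9, 8, 2, 3, 4, 1, 6, 0, 10, 5, 7]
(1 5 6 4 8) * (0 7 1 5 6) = (0 7 1 6 4 8 5) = [7, 6, 2, 3, 8, 0, 4, 1, 5]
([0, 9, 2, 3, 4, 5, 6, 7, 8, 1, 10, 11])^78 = (11)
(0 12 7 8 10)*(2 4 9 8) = (0 12 7 2 4 9 8 10) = [12, 1, 4, 3, 9, 5, 6, 2, 10, 8, 0, 11, 7]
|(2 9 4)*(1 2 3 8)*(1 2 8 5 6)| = 8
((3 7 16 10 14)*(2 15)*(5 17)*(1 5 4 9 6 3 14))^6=((1 5 17 4 9 6 3 7 16 10)(2 15))^6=(1 3 17 16 9)(4 10 6 5 7)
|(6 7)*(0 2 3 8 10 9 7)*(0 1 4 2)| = |(1 4 2 3 8 10 9 7 6)| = 9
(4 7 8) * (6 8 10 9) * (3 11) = (3 11)(4 7 10 9 6 8) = [0, 1, 2, 11, 7, 5, 8, 10, 4, 6, 9, 3]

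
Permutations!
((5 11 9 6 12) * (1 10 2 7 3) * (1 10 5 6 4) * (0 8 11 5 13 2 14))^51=((0 8 11 9 4 1 13 2 7 3 10 14)(6 12))^51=(0 9 13 3)(1 7 14 11)(2 10 8 4)(6 12)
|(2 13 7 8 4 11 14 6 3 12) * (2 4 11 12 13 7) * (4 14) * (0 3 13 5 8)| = 12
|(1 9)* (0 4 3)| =6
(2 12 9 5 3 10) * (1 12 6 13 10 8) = [0, 12, 6, 8, 4, 3, 13, 7, 1, 5, 2, 11, 9, 10] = (1 12 9 5 3 8)(2 6 13 10)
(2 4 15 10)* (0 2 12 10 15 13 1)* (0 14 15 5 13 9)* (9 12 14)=[2, 9, 4, 3, 12, 13, 6, 7, 8, 0, 14, 11, 10, 1, 15, 5]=(0 2 4 12 10 14 15 5 13 1 9)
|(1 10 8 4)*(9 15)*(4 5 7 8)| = |(1 10 4)(5 7 8)(9 15)| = 6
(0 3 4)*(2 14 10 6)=[3, 1, 14, 4, 0, 5, 2, 7, 8, 9, 6, 11, 12, 13, 10]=(0 3 4)(2 14 10 6)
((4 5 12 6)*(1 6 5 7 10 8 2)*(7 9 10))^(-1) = (1 2 8 10 9 4 6)(5 12)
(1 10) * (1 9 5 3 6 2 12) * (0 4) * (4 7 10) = [7, 4, 12, 6, 0, 3, 2, 10, 8, 5, 9, 11, 1] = (0 7 10 9 5 3 6 2 12 1 4)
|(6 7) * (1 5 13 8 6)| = 6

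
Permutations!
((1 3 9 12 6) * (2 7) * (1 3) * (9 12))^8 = ((2 7)(3 12 6))^8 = (3 6 12)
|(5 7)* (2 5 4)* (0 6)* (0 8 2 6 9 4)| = |(0 9 4 6 8 2 5 7)| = 8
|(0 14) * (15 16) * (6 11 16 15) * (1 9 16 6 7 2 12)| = |(0 14)(1 9 16 7 2 12)(6 11)| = 6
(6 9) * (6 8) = (6 9 8) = [0, 1, 2, 3, 4, 5, 9, 7, 6, 8]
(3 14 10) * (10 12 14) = (3 10)(12 14) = [0, 1, 2, 10, 4, 5, 6, 7, 8, 9, 3, 11, 14, 13, 12]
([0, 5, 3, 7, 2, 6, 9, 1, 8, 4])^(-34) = (1 3 4 6)(2 9 5 7)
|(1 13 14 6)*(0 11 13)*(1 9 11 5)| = 15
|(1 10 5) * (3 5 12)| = |(1 10 12 3 5)| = 5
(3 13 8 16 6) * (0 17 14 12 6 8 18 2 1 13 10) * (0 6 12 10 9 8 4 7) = (0 17 14 10 6 3 9 8 16 4 7)(1 13 18 2) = [17, 13, 1, 9, 7, 5, 3, 0, 16, 8, 6, 11, 12, 18, 10, 15, 4, 14, 2]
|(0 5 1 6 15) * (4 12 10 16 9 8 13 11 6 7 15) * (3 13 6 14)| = |(0 5 1 7 15)(3 13 11 14)(4 12 10 16 9 8 6)| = 140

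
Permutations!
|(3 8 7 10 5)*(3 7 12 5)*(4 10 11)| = |(3 8 12 5 7 11 4 10)| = 8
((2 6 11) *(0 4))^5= (0 4)(2 11 6)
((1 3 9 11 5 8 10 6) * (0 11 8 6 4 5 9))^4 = ((0 11 9 8 10 4 5 6 1 3))^4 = (0 10 1 9 5)(3 8 6 11 4)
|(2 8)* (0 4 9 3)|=|(0 4 9 3)(2 8)|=4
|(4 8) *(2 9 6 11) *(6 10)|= |(2 9 10 6 11)(4 8)|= 10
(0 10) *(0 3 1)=(0 10 3 1)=[10, 0, 2, 1, 4, 5, 6, 7, 8, 9, 3]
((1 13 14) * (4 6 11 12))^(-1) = ((1 13 14)(4 6 11 12))^(-1) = (1 14 13)(4 12 11 6)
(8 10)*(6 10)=[0, 1, 2, 3, 4, 5, 10, 7, 6, 9, 8]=(6 10 8)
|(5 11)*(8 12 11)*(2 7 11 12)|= |(12)(2 7 11 5 8)|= 5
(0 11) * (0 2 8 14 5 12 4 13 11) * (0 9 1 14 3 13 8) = (0 9 1 14 5 12 4 8 3 13 11 2) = [9, 14, 0, 13, 8, 12, 6, 7, 3, 1, 10, 2, 4, 11, 5]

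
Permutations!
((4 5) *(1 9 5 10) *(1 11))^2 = (1 5 10)(4 11 9)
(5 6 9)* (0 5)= (0 5 6 9)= [5, 1, 2, 3, 4, 6, 9, 7, 8, 0]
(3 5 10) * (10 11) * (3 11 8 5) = (5 8)(10 11) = [0, 1, 2, 3, 4, 8, 6, 7, 5, 9, 11, 10]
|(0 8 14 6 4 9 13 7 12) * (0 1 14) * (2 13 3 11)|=22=|(0 8)(1 14 6 4 9 3 11 2 13 7 12)|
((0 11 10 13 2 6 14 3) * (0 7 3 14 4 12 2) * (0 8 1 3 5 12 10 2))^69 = (14)(0 4 1 12 6 8 5 2 13 7 11 10 3) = ((14)(0 11 2 6 4 10 13 8 1 3 7 5 12))^69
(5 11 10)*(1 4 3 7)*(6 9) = (1 4 3 7)(5 11 10)(6 9) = [0, 4, 2, 7, 3, 11, 9, 1, 8, 6, 5, 10]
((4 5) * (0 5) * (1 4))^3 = (0 4 1 5)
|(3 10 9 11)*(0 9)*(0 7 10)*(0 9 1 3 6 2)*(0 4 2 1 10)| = 30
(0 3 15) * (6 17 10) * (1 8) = (0 3 15)(1 8)(6 17 10) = [3, 8, 2, 15, 4, 5, 17, 7, 1, 9, 6, 11, 12, 13, 14, 0, 16, 10]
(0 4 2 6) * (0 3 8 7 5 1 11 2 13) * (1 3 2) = (0 4 13)(1 11)(2 6)(3 8 7 5) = [4, 11, 6, 8, 13, 3, 2, 5, 7, 9, 10, 1, 12, 0]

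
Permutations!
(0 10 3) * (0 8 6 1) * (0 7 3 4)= (0 10 4)(1 7 3 8 6)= [10, 7, 2, 8, 0, 5, 1, 3, 6, 9, 4]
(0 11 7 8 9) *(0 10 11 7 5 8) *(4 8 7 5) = (0 5 7)(4 8 9 10 11) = [5, 1, 2, 3, 8, 7, 6, 0, 9, 10, 11, 4]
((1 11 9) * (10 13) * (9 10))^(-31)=(1 9 13 10 11)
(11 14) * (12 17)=(11 14)(12 17)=[0, 1, 2, 3, 4, 5, 6, 7, 8, 9, 10, 14, 17, 13, 11, 15, 16, 12]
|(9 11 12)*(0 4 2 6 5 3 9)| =|(0 4 2 6 5 3 9 11 12)| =9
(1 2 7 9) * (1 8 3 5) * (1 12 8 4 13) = (1 2 7 9 4 13)(3 5 12 8) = [0, 2, 7, 5, 13, 12, 6, 9, 3, 4, 10, 11, 8, 1]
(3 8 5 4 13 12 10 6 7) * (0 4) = (0 4 13 12 10 6 7 3 8 5) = [4, 1, 2, 8, 13, 0, 7, 3, 5, 9, 6, 11, 10, 12]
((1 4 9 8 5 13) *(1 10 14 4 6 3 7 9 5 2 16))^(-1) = ((1 6 3 7 9 8 2 16)(4 5 13 10 14))^(-1) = (1 16 2 8 9 7 3 6)(4 14 10 13 5)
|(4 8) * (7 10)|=2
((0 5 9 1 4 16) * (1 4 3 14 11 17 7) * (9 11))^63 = (0 9 1 11 16 14 7 5 4 3 17)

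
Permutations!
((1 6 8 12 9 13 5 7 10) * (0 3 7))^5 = (0 6 5 1 13 10 9 7 12 3 8)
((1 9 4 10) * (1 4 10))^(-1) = ((1 9 10 4))^(-1) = (1 4 10 9)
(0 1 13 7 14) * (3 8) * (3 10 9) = (0 1 13 7 14)(3 8 10 9) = [1, 13, 2, 8, 4, 5, 6, 14, 10, 3, 9, 11, 12, 7, 0]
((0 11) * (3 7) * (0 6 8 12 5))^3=((0 11 6 8 12 5)(3 7))^3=(0 8)(3 7)(5 6)(11 12)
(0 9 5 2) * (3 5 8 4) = [9, 1, 0, 5, 3, 2, 6, 7, 4, 8] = (0 9 8 4 3 5 2)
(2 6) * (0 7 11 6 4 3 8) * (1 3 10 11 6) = [7, 3, 4, 8, 10, 5, 2, 6, 0, 9, 11, 1] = (0 7 6 2 4 10 11 1 3 8)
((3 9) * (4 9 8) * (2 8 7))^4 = ((2 8 4 9 3 7))^4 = (2 3 4)(7 9 8)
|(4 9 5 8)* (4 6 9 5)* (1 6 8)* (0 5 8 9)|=12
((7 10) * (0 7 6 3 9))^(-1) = (0 9 3 6 10 7) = ((0 7 10 6 3 9))^(-1)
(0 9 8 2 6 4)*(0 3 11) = (0 9 8 2 6 4 3 11) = [9, 1, 6, 11, 3, 5, 4, 7, 2, 8, 10, 0]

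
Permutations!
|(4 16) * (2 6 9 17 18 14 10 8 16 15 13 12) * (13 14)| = |(2 6 9 17 18 13 12)(4 15 14 10 8 16)| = 42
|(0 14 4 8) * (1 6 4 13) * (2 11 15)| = 21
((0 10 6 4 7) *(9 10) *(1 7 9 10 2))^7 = (0 7 1 2 9 4 6 10)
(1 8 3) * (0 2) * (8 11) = (0 2)(1 11 8 3) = [2, 11, 0, 1, 4, 5, 6, 7, 3, 9, 10, 8]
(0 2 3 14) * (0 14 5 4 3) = [2, 1, 0, 5, 3, 4, 6, 7, 8, 9, 10, 11, 12, 13, 14] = (14)(0 2)(3 5 4)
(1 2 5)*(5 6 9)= (1 2 6 9 5)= [0, 2, 6, 3, 4, 1, 9, 7, 8, 5]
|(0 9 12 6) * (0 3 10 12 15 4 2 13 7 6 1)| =|(0 9 15 4 2 13 7 6 3 10 12 1)| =12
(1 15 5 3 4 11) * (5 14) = (1 15 14 5 3 4 11) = [0, 15, 2, 4, 11, 3, 6, 7, 8, 9, 10, 1, 12, 13, 5, 14]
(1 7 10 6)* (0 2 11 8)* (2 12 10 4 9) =(0 12 10 6 1 7 4 9 2 11 8) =[12, 7, 11, 3, 9, 5, 1, 4, 0, 2, 6, 8, 10]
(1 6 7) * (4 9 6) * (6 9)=[0, 4, 2, 3, 6, 5, 7, 1, 8, 9]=(9)(1 4 6 7)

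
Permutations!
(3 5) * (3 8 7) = (3 5 8 7) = [0, 1, 2, 5, 4, 8, 6, 3, 7]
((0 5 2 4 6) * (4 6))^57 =(0 5 2 6)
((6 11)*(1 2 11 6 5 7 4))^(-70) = ((1 2 11 5 7 4))^(-70) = (1 11 7)(2 5 4)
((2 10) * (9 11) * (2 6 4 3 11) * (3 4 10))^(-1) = ((2 3 11 9)(6 10))^(-1) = (2 9 11 3)(6 10)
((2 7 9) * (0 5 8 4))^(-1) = ((0 5 8 4)(2 7 9))^(-1) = (0 4 8 5)(2 9 7)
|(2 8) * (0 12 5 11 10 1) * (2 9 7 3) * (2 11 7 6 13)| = 40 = |(0 12 5 7 3 11 10 1)(2 8 9 6 13)|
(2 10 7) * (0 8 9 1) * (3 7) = (0 8 9 1)(2 10 3 7) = [8, 0, 10, 7, 4, 5, 6, 2, 9, 1, 3]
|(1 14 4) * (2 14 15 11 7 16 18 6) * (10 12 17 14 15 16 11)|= 22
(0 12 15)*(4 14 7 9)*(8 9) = (0 12 15)(4 14 7 8 9) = [12, 1, 2, 3, 14, 5, 6, 8, 9, 4, 10, 11, 15, 13, 7, 0]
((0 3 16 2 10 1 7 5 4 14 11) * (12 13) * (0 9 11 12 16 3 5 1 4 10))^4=((0 5 10 4 14 12 13 16 2)(1 7)(9 11))^4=(0 14 2 4 16 10 13 5 12)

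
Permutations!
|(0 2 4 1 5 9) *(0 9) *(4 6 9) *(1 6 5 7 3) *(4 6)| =|(0 2 5)(1 7 3)(6 9)| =6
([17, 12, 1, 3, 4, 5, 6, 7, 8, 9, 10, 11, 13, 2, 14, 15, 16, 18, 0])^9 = [0, 12, 1, 3, 4, 5, 6, 7, 8, 9, 10, 11, 13, 2, 14, 15, 16, 17, 18]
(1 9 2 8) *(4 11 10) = [0, 9, 8, 3, 11, 5, 6, 7, 1, 2, 4, 10] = (1 9 2 8)(4 11 10)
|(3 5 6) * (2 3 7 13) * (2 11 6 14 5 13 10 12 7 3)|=|(3 13 11 6)(5 14)(7 10 12)|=12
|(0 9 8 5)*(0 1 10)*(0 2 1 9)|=|(1 10 2)(5 9 8)|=3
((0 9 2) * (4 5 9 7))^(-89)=(0 7 4 5 9 2)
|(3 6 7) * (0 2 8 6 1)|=7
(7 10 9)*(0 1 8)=(0 1 8)(7 10 9)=[1, 8, 2, 3, 4, 5, 6, 10, 0, 7, 9]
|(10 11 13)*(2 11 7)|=|(2 11 13 10 7)|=5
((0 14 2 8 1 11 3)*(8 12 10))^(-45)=(14)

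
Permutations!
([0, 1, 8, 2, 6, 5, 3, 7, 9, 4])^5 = [0, 1, 3, 6, 9, 5, 4, 7, 2, 8]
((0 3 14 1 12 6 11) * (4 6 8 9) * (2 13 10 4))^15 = (0 14 12 9 13 4 11 3 1 8 2 10 6)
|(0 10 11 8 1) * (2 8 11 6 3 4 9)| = 9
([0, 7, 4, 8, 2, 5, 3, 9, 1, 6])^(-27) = (1 6)(2 4)(3 7)(8 9)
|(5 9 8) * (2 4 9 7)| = |(2 4 9 8 5 7)| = 6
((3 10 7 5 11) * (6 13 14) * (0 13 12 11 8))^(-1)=(0 8 5 7 10 3 11 12 6 14 13)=((0 13 14 6 12 11 3 10 7 5 8))^(-1)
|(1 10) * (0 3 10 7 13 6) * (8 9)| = 14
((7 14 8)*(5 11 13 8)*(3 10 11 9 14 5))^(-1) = (3 14 9 5 7 8 13 11 10) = ((3 10 11 13 8 7 5 9 14))^(-1)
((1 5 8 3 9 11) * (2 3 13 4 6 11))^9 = ((1 5 8 13 4 6 11)(2 3 9))^9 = (1 8 4 11 5 13 6)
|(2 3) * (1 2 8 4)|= |(1 2 3 8 4)|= 5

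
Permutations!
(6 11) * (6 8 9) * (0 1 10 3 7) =(0 1 10 3 7)(6 11 8 9) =[1, 10, 2, 7, 4, 5, 11, 0, 9, 6, 3, 8]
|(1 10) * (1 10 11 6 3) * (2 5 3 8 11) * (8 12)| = 4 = |(1 2 5 3)(6 12 8 11)|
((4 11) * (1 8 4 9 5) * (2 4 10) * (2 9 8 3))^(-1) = (1 5 9 10 8 11 4 2 3)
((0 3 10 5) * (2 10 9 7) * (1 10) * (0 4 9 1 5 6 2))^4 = (0 6 9 1 5)(2 7 10 4 3)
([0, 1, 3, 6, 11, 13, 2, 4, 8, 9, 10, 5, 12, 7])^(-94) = (2 6 3)(4 11 5 13 7)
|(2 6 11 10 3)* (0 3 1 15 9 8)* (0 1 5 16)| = 8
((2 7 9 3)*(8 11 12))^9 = ((2 7 9 3)(8 11 12))^9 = (12)(2 7 9 3)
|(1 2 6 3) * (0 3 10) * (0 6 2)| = 6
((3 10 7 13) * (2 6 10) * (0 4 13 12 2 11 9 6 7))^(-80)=((0 4 13 3 11 9 6 10)(2 7 12))^(-80)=(13)(2 7 12)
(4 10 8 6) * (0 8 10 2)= (10)(0 8 6 4 2)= [8, 1, 0, 3, 2, 5, 4, 7, 6, 9, 10]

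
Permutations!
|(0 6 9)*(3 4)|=6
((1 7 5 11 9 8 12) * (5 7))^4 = (1 8 11)(5 12 9)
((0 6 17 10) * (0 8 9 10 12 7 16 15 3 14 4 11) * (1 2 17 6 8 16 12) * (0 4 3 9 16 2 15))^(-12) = (17)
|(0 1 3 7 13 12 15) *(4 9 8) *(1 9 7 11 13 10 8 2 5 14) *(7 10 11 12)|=9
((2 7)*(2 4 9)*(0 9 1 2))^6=((0 9)(1 2 7 4))^6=(9)(1 7)(2 4)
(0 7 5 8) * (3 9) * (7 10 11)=[10, 1, 2, 9, 4, 8, 6, 5, 0, 3, 11, 7]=(0 10 11 7 5 8)(3 9)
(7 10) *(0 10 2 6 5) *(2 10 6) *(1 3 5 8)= (0 6 8 1 3 5)(7 10)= [6, 3, 2, 5, 4, 0, 8, 10, 1, 9, 7]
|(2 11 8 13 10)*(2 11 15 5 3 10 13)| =|(2 15 5 3 10 11 8)| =7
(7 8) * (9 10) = (7 8)(9 10) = [0, 1, 2, 3, 4, 5, 6, 8, 7, 10, 9]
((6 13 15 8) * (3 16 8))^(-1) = ((3 16 8 6 13 15))^(-1) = (3 15 13 6 8 16)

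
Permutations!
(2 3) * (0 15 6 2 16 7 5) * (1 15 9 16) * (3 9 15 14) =[15, 14, 9, 1, 4, 0, 2, 5, 8, 16, 10, 11, 12, 13, 3, 6, 7] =(0 15 6 2 9 16 7 5)(1 14 3)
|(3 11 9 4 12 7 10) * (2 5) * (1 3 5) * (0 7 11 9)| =|(0 7 10 5 2 1 3 9 4 12 11)| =11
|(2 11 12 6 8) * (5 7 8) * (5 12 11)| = |(2 5 7 8)(6 12)| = 4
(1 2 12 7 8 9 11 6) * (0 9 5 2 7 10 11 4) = (0 9 4)(1 7 8 5 2 12 10 11 6) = [9, 7, 12, 3, 0, 2, 1, 8, 5, 4, 11, 6, 10]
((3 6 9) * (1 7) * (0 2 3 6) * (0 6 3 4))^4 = ((0 2 4)(1 7)(3 6 9))^4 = (0 2 4)(3 6 9)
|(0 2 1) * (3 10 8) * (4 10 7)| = |(0 2 1)(3 7 4 10 8)| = 15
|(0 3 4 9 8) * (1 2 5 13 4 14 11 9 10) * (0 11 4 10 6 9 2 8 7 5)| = 14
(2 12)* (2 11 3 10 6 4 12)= [0, 1, 2, 10, 12, 5, 4, 7, 8, 9, 6, 3, 11]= (3 10 6 4 12 11)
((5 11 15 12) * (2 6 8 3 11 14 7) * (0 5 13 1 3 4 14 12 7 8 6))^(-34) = ((0 5 12 13 1 3 11 15 7 2)(4 14 8))^(-34) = (0 11 12 7 1)(2 3 5 15 13)(4 8 14)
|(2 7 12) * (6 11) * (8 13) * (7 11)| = |(2 11 6 7 12)(8 13)| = 10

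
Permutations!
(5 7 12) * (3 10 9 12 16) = (3 10 9 12 5 7 16) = [0, 1, 2, 10, 4, 7, 6, 16, 8, 12, 9, 11, 5, 13, 14, 15, 3]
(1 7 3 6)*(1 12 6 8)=[0, 7, 2, 8, 4, 5, 12, 3, 1, 9, 10, 11, 6]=(1 7 3 8)(6 12)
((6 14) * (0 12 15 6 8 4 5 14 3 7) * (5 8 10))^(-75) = ((0 12 15 6 3 7)(4 8)(5 14 10))^(-75) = (0 6)(3 12)(4 8)(7 15)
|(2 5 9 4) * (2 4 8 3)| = |(2 5 9 8 3)| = 5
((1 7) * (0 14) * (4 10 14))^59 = ((0 4 10 14)(1 7))^59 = (0 14 10 4)(1 7)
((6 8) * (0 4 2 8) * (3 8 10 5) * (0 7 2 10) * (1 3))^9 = (0 2 7 6 8 3 1 5 10 4)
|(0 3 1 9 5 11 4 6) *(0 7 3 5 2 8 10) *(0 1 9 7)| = 35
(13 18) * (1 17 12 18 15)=[0, 17, 2, 3, 4, 5, 6, 7, 8, 9, 10, 11, 18, 15, 14, 1, 16, 12, 13]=(1 17 12 18 13 15)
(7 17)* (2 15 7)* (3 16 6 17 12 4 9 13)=(2 15 7 12 4 9 13 3 16 6 17)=[0, 1, 15, 16, 9, 5, 17, 12, 8, 13, 10, 11, 4, 3, 14, 7, 6, 2]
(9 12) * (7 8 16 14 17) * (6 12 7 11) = (6 12 9 7 8 16 14 17 11) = [0, 1, 2, 3, 4, 5, 12, 8, 16, 7, 10, 6, 9, 13, 17, 15, 14, 11]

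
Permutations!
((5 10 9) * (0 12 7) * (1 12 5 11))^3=(0 9 12 5 11 7 10 1)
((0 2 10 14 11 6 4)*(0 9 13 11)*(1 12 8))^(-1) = (0 14 10 2)(1 8 12)(4 6 11 13 9)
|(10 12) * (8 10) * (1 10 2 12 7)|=3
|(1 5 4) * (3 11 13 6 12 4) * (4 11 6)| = 8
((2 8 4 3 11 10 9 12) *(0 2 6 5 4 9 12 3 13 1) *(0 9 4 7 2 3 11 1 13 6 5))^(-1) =(13)(0 6 4 8 2 7 5 12 10 11 9 1 3)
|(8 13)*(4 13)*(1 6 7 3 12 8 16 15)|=|(1 6 7 3 12 8 4 13 16 15)|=10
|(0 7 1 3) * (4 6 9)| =12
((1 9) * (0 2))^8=(9)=((0 2)(1 9))^8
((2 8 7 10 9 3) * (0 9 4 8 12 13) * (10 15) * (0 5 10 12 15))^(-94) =((0 9 3 2 15 12 13 5 10 4 8 7))^(-94) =(0 3 15 13 10 8)(2 12 5 4 7 9)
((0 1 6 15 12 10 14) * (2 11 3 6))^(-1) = ((0 1 2 11 3 6 15 12 10 14))^(-1) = (0 14 10 12 15 6 3 11 2 1)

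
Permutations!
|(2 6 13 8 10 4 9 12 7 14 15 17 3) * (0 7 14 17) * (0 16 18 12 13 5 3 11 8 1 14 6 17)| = |(0 7)(1 14 15 16 18 12 6 5 3 2 17 11 8 10 4 9 13)| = 34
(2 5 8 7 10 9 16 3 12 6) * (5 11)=(2 11 5 8 7 10 9 16 3 12 6)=[0, 1, 11, 12, 4, 8, 2, 10, 7, 16, 9, 5, 6, 13, 14, 15, 3]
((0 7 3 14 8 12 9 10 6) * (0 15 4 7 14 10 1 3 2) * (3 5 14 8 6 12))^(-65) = ((0 8 3 10 12 9 1 5 14 6 15 4 7 2))^(-65) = (0 9 15 8 1 4 3 5 7 10 14 2 12 6)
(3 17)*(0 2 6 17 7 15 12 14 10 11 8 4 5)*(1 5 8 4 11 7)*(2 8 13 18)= [8, 5, 6, 1, 13, 0, 17, 15, 11, 9, 7, 4, 14, 18, 10, 12, 16, 3, 2]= (0 8 11 4 13 18 2 6 17 3 1 5)(7 15 12 14 10)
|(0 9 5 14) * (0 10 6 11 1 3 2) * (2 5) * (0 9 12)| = |(0 12)(1 3 5 14 10 6 11)(2 9)| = 14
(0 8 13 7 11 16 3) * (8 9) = (0 9 8 13 7 11 16 3) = [9, 1, 2, 0, 4, 5, 6, 11, 13, 8, 10, 16, 12, 7, 14, 15, 3]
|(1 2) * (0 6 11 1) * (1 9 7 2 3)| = 6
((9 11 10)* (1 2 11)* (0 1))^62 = ((0 1 2 11 10 9))^62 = (0 2 10)(1 11 9)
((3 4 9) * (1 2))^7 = (1 2)(3 4 9)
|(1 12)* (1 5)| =|(1 12 5)| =3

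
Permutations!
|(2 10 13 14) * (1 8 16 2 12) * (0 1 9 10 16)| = |(0 1 8)(2 16)(9 10 13 14 12)| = 30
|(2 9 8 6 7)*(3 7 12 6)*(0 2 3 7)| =6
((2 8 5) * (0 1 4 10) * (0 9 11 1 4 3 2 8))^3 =(0 9 3 4 11 2 10 1)(5 8)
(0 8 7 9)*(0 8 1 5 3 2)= (0 1 5 3 2)(7 9 8)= [1, 5, 0, 2, 4, 3, 6, 9, 7, 8]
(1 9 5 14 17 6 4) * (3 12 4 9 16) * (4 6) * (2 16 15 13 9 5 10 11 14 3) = (1 15 13 9 10 11 14 17 4)(2 16)(3 12 6 5) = [0, 15, 16, 12, 1, 3, 5, 7, 8, 10, 11, 14, 6, 9, 17, 13, 2, 4]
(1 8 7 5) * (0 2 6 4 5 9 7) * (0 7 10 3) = (0 2 6 4 5 1 8 7 9 10 3) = [2, 8, 6, 0, 5, 1, 4, 9, 7, 10, 3]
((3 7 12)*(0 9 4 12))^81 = ((0 9 4 12 3 7))^81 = (0 12)(3 9)(4 7)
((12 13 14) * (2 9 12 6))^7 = ((2 9 12 13 14 6))^7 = (2 9 12 13 14 6)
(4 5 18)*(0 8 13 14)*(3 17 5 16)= [8, 1, 2, 17, 16, 18, 6, 7, 13, 9, 10, 11, 12, 14, 0, 15, 3, 5, 4]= (0 8 13 14)(3 17 5 18 4 16)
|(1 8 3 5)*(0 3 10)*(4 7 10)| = |(0 3 5 1 8 4 7 10)| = 8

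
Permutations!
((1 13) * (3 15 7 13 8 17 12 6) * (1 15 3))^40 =(17)(7 13 15)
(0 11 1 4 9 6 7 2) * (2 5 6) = (0 11 1 4 9 2)(5 6 7) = [11, 4, 0, 3, 9, 6, 7, 5, 8, 2, 10, 1]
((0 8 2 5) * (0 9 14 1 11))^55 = (0 11 1 14 9 5 2 8)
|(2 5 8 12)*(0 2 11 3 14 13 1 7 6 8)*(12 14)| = 6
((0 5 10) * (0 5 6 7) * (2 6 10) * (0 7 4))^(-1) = (0 4 6 2 5 10) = ((0 10 5 2 6 4))^(-1)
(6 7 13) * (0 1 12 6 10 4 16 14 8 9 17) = (0 1 12 6 7 13 10 4 16 14 8 9 17) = [1, 12, 2, 3, 16, 5, 7, 13, 9, 17, 4, 11, 6, 10, 8, 15, 14, 0]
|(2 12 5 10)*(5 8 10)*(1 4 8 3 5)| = |(1 4 8 10 2 12 3 5)| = 8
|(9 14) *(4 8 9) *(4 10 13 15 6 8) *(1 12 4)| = |(1 12 4)(6 8 9 14 10 13 15)| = 21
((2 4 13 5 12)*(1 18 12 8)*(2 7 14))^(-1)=((1 18 12 7 14 2 4 13 5 8))^(-1)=(1 8 5 13 4 2 14 7 12 18)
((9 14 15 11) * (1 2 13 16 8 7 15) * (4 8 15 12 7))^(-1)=(1 14 9 11 15 16 13 2)(4 8)(7 12)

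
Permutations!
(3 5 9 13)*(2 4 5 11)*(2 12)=[0, 1, 4, 11, 5, 9, 6, 7, 8, 13, 10, 12, 2, 3]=(2 4 5 9 13 3 11 12)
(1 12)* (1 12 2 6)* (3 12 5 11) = [0, 2, 6, 12, 4, 11, 1, 7, 8, 9, 10, 3, 5] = (1 2 6)(3 12 5 11)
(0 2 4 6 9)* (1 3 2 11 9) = [11, 3, 4, 2, 6, 5, 1, 7, 8, 0, 10, 9] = (0 11 9)(1 3 2 4 6)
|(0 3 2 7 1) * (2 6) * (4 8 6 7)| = |(0 3 7 1)(2 4 8 6)| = 4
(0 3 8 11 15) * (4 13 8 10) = (0 3 10 4 13 8 11 15) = [3, 1, 2, 10, 13, 5, 6, 7, 11, 9, 4, 15, 12, 8, 14, 0]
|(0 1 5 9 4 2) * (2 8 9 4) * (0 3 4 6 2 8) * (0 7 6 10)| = 20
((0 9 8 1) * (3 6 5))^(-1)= (0 1 8 9)(3 5 6)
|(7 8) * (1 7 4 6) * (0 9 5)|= 15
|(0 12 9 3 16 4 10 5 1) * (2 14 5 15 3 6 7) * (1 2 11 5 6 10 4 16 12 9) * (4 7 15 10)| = |(16)(0 9 4 7 11 5 2 14 6 15 3 12 1)| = 13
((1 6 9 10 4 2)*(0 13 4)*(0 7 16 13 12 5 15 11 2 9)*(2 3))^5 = ((0 12 5 15 11 3 2 1 6)(4 9 10 7 16 13))^5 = (0 3 12 2 5 1 15 6 11)(4 13 16 7 10 9)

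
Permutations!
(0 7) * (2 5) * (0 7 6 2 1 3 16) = (0 6 2 5 1 3 16) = [6, 3, 5, 16, 4, 1, 2, 7, 8, 9, 10, 11, 12, 13, 14, 15, 0]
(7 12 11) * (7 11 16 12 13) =[0, 1, 2, 3, 4, 5, 6, 13, 8, 9, 10, 11, 16, 7, 14, 15, 12] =(7 13)(12 16)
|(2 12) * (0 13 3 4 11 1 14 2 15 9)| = 11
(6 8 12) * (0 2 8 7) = (0 2 8 12 6 7) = [2, 1, 8, 3, 4, 5, 7, 0, 12, 9, 10, 11, 6]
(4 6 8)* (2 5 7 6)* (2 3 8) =(2 5 7 6)(3 8 4) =[0, 1, 5, 8, 3, 7, 2, 6, 4]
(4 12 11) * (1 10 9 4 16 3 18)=(1 10 9 4 12 11 16 3 18)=[0, 10, 2, 18, 12, 5, 6, 7, 8, 4, 9, 16, 11, 13, 14, 15, 3, 17, 1]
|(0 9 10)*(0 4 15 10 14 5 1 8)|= 6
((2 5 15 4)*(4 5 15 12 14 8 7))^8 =((2 15 5 12 14 8 7 4))^8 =(15)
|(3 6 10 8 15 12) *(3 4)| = |(3 6 10 8 15 12 4)| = 7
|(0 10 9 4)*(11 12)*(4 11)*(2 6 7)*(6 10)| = 9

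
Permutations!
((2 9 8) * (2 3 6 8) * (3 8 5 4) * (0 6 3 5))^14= ((0 6)(2 9)(4 5))^14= (9)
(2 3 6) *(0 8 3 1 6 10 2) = (0 8 3 10 2 1 6) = [8, 6, 1, 10, 4, 5, 0, 7, 3, 9, 2]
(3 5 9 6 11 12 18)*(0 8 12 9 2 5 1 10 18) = (0 8 12)(1 10 18 3)(2 5)(6 11 9) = [8, 10, 5, 1, 4, 2, 11, 7, 12, 6, 18, 9, 0, 13, 14, 15, 16, 17, 3]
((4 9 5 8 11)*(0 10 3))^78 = (4 8 9 11 5)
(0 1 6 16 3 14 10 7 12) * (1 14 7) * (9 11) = (0 14 10 1 6 16 3 7 12)(9 11) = [14, 6, 2, 7, 4, 5, 16, 12, 8, 11, 1, 9, 0, 13, 10, 15, 3]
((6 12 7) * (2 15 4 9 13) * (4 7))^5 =(2 4 7 13 12 15 9 6)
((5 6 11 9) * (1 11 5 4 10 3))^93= ((1 11 9 4 10 3)(5 6))^93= (1 4)(3 9)(5 6)(10 11)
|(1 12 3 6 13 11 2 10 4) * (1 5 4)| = |(1 12 3 6 13 11 2 10)(4 5)| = 8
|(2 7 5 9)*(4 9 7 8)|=4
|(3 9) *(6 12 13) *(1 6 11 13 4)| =4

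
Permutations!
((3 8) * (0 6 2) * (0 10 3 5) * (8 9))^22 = ((0 6 2 10 3 9 8 5))^22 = (0 8 3 2)(5 9 10 6)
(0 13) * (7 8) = (0 13)(7 8) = [13, 1, 2, 3, 4, 5, 6, 8, 7, 9, 10, 11, 12, 0]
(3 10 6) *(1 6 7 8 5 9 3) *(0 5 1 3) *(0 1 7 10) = [5, 6, 2, 0, 4, 9, 3, 8, 7, 1, 10] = (10)(0 5 9 1 6 3)(7 8)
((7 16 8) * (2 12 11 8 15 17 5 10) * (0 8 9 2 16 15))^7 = ((0 8 7 15 17 5 10 16)(2 12 11 9))^7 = (0 16 10 5 17 15 7 8)(2 9 11 12)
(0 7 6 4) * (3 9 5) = (0 7 6 4)(3 9 5) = [7, 1, 2, 9, 0, 3, 4, 6, 8, 5]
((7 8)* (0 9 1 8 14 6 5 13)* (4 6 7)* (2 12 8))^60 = ((0 9 1 2 12 8 4 6 5 13)(7 14))^60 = (14)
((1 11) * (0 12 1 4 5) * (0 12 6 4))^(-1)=((0 6 4 5 12 1 11))^(-1)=(0 11 1 12 5 4 6)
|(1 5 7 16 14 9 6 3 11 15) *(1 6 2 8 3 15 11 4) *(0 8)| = 22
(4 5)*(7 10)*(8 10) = [0, 1, 2, 3, 5, 4, 6, 8, 10, 9, 7] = (4 5)(7 8 10)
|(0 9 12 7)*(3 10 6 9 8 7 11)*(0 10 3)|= |(0 8 7 10 6 9 12 11)|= 8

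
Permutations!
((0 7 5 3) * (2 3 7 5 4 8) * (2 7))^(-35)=(0 5 2 3)(4 8 7)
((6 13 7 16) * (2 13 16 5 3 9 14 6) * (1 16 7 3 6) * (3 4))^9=((1 16 2 13 4 3 9 14)(5 6 7))^9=(1 16 2 13 4 3 9 14)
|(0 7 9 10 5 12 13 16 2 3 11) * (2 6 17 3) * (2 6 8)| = 14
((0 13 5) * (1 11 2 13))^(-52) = ((0 1 11 2 13 5))^(-52) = (0 11 13)(1 2 5)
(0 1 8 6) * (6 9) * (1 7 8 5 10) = (0 7 8 9 6)(1 5 10) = [7, 5, 2, 3, 4, 10, 0, 8, 9, 6, 1]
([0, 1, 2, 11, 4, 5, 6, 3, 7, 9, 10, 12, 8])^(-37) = [0, 1, 2, 8, 4, 5, 6, 12, 11, 9, 10, 7, 3]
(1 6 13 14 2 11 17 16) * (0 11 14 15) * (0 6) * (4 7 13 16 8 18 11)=[4, 0, 14, 3, 7, 5, 16, 13, 18, 9, 10, 17, 12, 15, 2, 6, 1, 8, 11]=(0 4 7 13 15 6 16 1)(2 14)(8 18 11 17)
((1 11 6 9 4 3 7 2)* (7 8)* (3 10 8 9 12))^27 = (1 9 2 3 7 12 8 6 10 11 4)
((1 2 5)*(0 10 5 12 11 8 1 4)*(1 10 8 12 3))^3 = (0 5 8 4 10)(11 12)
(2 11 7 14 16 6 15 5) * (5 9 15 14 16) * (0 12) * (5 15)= [12, 1, 11, 3, 4, 2, 14, 16, 8, 5, 10, 7, 0, 13, 15, 9, 6]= (0 12)(2 11 7 16 6 14 15 9 5)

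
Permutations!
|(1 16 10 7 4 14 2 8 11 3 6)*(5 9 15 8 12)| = 15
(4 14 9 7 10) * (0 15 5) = (0 15 5)(4 14 9 7 10) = [15, 1, 2, 3, 14, 0, 6, 10, 8, 7, 4, 11, 12, 13, 9, 5]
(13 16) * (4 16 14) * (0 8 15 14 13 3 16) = (0 8 15 14 4)(3 16) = [8, 1, 2, 16, 0, 5, 6, 7, 15, 9, 10, 11, 12, 13, 4, 14, 3]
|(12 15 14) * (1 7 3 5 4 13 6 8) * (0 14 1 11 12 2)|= 33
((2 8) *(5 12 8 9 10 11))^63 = ((2 9 10 11 5 12 8))^63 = (12)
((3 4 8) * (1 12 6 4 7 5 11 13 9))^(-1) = ((1 12 6 4 8 3 7 5 11 13 9))^(-1) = (1 9 13 11 5 7 3 8 4 6 12)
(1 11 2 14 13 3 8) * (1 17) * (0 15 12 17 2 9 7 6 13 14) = (0 15 12 17 1 11 9 7 6 13 3 8 2) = [15, 11, 0, 8, 4, 5, 13, 6, 2, 7, 10, 9, 17, 3, 14, 12, 16, 1]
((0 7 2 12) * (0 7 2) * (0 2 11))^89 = (0 11)(2 7 12)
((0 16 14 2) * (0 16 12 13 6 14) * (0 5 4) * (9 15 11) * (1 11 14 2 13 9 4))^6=(0 6 4 13 11 14 1 15 5 9 16 12 2)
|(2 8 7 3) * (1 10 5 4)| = |(1 10 5 4)(2 8 7 3)| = 4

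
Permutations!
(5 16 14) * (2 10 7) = (2 10 7)(5 16 14) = [0, 1, 10, 3, 4, 16, 6, 2, 8, 9, 7, 11, 12, 13, 5, 15, 14]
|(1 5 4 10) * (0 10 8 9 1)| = |(0 10)(1 5 4 8 9)| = 10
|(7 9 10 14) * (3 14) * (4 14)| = 6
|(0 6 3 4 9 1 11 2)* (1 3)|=|(0 6 1 11 2)(3 4 9)|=15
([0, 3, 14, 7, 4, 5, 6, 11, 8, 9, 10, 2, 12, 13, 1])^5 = (1 14 2 11 7 3)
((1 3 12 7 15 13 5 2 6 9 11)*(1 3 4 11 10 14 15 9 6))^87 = (1 15 7 4 13 9 11 5 10 3 2 14 12)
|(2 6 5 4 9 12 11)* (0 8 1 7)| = 28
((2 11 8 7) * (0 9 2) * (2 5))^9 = ((0 9 5 2 11 8 7))^9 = (0 5 11 7 9 2 8)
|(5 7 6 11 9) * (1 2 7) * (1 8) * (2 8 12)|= |(1 8)(2 7 6 11 9 5 12)|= 14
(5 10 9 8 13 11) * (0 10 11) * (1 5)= (0 10 9 8 13)(1 5 11)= [10, 5, 2, 3, 4, 11, 6, 7, 13, 8, 9, 1, 12, 0]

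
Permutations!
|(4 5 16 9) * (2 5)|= 5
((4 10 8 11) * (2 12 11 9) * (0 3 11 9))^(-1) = (0 8 10 4 11 3)(2 9 12)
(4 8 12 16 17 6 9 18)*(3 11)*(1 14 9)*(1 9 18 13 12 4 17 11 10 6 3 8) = (1 14 18 17 3 10 6 9 13 12 16 11 8 4) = [0, 14, 2, 10, 1, 5, 9, 7, 4, 13, 6, 8, 16, 12, 18, 15, 11, 3, 17]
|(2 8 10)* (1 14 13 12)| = 12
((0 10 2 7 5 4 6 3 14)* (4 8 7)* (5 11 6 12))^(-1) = (0 14 3 6 11 7 8 5 12 4 2 10)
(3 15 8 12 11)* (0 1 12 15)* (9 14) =(0 1 12 11 3)(8 15)(9 14) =[1, 12, 2, 0, 4, 5, 6, 7, 15, 14, 10, 3, 11, 13, 9, 8]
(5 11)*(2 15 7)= (2 15 7)(5 11)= [0, 1, 15, 3, 4, 11, 6, 2, 8, 9, 10, 5, 12, 13, 14, 7]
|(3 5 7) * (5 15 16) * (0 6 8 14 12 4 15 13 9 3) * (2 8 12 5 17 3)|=|(0 6 12 4 15 16 17 3 13 9 2 8 14 5 7)|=15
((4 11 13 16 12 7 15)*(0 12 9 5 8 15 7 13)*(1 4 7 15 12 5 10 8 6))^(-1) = (0 11 4 1 6 5)(7 15)(8 10 9 16 13 12)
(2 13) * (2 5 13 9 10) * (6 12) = [0, 1, 9, 3, 4, 13, 12, 7, 8, 10, 2, 11, 6, 5] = (2 9 10)(5 13)(6 12)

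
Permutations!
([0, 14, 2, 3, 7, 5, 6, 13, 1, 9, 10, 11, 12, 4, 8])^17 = [0, 8, 2, 3, 13, 5, 6, 4, 14, 9, 10, 11, 12, 7, 1]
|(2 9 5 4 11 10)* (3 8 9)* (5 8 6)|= |(2 3 6 5 4 11 10)(8 9)|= 14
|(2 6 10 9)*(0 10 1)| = 6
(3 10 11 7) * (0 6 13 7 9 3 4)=(0 6 13 7 4)(3 10 11 9)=[6, 1, 2, 10, 0, 5, 13, 4, 8, 3, 11, 9, 12, 7]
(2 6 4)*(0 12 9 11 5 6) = (0 12 9 11 5 6 4 2) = [12, 1, 0, 3, 2, 6, 4, 7, 8, 11, 10, 5, 9]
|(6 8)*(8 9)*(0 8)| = |(0 8 6 9)| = 4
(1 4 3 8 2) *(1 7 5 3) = [0, 4, 7, 8, 1, 3, 6, 5, 2] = (1 4)(2 7 5 3 8)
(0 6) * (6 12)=(0 12 6)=[12, 1, 2, 3, 4, 5, 0, 7, 8, 9, 10, 11, 6]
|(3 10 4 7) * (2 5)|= |(2 5)(3 10 4 7)|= 4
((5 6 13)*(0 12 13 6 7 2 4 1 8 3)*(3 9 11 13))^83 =((0 12 3)(1 8 9 11 13 5 7 2 4))^83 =(0 3 12)(1 9 13 7 4 8 11 5 2)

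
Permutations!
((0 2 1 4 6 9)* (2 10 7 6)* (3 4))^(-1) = (0 9 6 7 10)(1 2 4 3)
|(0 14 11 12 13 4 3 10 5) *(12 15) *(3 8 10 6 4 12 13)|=|(0 14 11 15 13 12 3 6 4 8 10 5)|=12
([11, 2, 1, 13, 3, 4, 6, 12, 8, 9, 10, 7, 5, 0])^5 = [4, 2, 1, 12, 7, 11, 6, 13, 8, 9, 10, 3, 0, 5]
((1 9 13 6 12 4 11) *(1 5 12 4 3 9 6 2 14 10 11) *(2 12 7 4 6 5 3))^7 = (1 4 7 5)(2 12 13 9 3 11 10 14)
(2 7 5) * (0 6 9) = (0 6 9)(2 7 5) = [6, 1, 7, 3, 4, 2, 9, 5, 8, 0]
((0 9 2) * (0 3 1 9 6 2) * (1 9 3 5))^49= ((0 6 2 5 1 3 9))^49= (9)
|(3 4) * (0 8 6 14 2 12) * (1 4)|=6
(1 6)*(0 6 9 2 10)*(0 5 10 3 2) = [6, 9, 3, 2, 4, 10, 1, 7, 8, 0, 5] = (0 6 1 9)(2 3)(5 10)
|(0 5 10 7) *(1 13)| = |(0 5 10 7)(1 13)| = 4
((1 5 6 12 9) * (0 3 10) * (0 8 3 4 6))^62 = (0 5 1 9 12 6 4)(3 8 10)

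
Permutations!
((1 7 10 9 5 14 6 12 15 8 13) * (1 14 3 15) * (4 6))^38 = (1 12 6 4 14 13 8 15 3 5 9 10 7)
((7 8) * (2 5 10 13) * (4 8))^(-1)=(2 13 10 5)(4 7 8)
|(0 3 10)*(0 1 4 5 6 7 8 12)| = |(0 3 10 1 4 5 6 7 8 12)| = 10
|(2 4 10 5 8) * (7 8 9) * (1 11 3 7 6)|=|(1 11 3 7 8 2 4 10 5 9 6)|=11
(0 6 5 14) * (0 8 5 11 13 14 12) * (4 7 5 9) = (0 6 11 13 14 8 9 4 7 5 12) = [6, 1, 2, 3, 7, 12, 11, 5, 9, 4, 10, 13, 0, 14, 8]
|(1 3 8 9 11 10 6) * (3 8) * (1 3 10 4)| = 15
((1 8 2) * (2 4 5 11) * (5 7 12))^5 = (1 5 4 2 12 8 11 7)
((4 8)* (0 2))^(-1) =(0 2)(4 8)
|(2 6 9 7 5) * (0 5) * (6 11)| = 7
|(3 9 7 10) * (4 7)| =|(3 9 4 7 10)| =5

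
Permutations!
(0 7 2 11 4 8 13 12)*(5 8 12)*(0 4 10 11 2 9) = [7, 1, 2, 3, 12, 8, 6, 9, 13, 0, 11, 10, 4, 5] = (0 7 9)(4 12)(5 8 13)(10 11)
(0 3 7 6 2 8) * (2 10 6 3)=(0 2 8)(3 7)(6 10)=[2, 1, 8, 7, 4, 5, 10, 3, 0, 9, 6]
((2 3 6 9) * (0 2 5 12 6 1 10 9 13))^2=(0 3 10 5 6)(1 9 12 13 2)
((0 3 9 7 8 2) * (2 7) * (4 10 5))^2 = ((0 3 9 2)(4 10 5)(7 8))^2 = (0 9)(2 3)(4 5 10)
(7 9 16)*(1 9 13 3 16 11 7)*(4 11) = [0, 9, 2, 16, 11, 5, 6, 13, 8, 4, 10, 7, 12, 3, 14, 15, 1] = (1 9 4 11 7 13 3 16)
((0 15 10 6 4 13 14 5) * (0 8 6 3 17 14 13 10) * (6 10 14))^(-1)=((0 15)(3 17 6 4 14 5 8 10))^(-1)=(0 15)(3 10 8 5 14 4 6 17)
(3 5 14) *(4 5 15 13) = [0, 1, 2, 15, 5, 14, 6, 7, 8, 9, 10, 11, 12, 4, 3, 13] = (3 15 13 4 5 14)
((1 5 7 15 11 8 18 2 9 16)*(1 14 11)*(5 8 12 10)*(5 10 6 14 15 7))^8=((1 8 18 2 9 16 15)(6 14 11 12))^8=(1 8 18 2 9 16 15)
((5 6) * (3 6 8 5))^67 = (3 6)(5 8)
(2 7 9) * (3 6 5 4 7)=(2 3 6 5 4 7 9)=[0, 1, 3, 6, 7, 4, 5, 9, 8, 2]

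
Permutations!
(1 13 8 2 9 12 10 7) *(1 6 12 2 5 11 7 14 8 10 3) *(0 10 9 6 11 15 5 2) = (0 10 14 8 2 6 12 3 1 13 9)(5 15)(7 11) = [10, 13, 6, 1, 4, 15, 12, 11, 2, 0, 14, 7, 3, 9, 8, 5]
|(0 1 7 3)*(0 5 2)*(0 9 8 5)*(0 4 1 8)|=|(0 8 5 2 9)(1 7 3 4)|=20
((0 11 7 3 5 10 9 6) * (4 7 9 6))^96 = ((0 11 9 4 7 3 5 10 6))^96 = (0 5 4)(3 9 6)(7 11 10)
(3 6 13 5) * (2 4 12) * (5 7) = (2 4 12)(3 6 13 7 5) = [0, 1, 4, 6, 12, 3, 13, 5, 8, 9, 10, 11, 2, 7]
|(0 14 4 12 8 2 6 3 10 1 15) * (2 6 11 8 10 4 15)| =9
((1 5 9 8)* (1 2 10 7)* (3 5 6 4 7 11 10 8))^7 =((1 6 4 7)(2 8)(3 5 9)(10 11))^7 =(1 7 4 6)(2 8)(3 5 9)(10 11)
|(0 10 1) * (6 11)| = 6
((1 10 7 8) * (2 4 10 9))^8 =(1 9 2 4 10 7 8)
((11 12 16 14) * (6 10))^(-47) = (6 10)(11 12 16 14)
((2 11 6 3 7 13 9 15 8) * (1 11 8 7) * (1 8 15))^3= ((1 11 6 3 8 2 15 7 13 9))^3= (1 3 15 9 6 2 13 11 8 7)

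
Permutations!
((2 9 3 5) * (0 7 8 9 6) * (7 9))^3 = ((0 9 3 5 2 6)(7 8))^3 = (0 5)(2 9)(3 6)(7 8)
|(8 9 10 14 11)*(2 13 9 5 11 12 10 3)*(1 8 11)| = 12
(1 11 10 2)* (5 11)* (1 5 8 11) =(1 8 11 10 2 5) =[0, 8, 5, 3, 4, 1, 6, 7, 11, 9, 2, 10]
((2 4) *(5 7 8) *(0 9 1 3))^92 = (9)(5 8 7)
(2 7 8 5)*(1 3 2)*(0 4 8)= (0 4 8 5 1 3 2 7)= [4, 3, 7, 2, 8, 1, 6, 0, 5]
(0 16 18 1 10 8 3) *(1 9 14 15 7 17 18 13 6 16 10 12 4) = [10, 12, 2, 0, 1, 5, 16, 17, 3, 14, 8, 11, 4, 6, 15, 7, 13, 18, 9] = (0 10 8 3)(1 12 4)(6 16 13)(7 17 18 9 14 15)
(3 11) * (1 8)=(1 8)(3 11)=[0, 8, 2, 11, 4, 5, 6, 7, 1, 9, 10, 3]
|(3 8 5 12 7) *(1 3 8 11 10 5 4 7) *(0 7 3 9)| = 11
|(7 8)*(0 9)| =2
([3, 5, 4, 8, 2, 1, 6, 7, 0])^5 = [8, 5, 4, 0, 2, 1, 6, 7, 3]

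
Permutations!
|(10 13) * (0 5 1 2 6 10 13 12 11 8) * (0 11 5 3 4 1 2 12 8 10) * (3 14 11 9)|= 13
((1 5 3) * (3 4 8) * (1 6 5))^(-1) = ((3 6 5 4 8))^(-1) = (3 8 4 5 6)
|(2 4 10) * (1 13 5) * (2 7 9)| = 15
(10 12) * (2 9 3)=[0, 1, 9, 2, 4, 5, 6, 7, 8, 3, 12, 11, 10]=(2 9 3)(10 12)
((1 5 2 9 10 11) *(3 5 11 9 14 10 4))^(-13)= (1 11)(2 14 10 9 4 3 5)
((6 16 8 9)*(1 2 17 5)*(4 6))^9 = (1 2 17 5)(4 9 8 16 6)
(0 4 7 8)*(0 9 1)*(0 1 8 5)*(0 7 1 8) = (0 4 1 8 9)(5 7) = [4, 8, 2, 3, 1, 7, 6, 5, 9, 0]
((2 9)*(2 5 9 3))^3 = (2 3)(5 9)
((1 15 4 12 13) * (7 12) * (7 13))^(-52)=(15)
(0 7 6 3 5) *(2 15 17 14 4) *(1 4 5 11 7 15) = (0 15 17 14 5)(1 4 2)(3 11 7 6) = [15, 4, 1, 11, 2, 0, 3, 6, 8, 9, 10, 7, 12, 13, 5, 17, 16, 14]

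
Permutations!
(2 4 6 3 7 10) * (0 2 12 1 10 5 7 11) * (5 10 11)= (0 2 4 6 3 5 7 10 12 1 11)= [2, 11, 4, 5, 6, 7, 3, 10, 8, 9, 12, 0, 1]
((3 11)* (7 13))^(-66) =(13)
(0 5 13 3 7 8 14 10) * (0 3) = (0 5 13)(3 7 8 14 10) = [5, 1, 2, 7, 4, 13, 6, 8, 14, 9, 3, 11, 12, 0, 10]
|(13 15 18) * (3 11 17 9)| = 12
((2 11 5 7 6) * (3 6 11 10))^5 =(2 10 3 6)(5 11 7)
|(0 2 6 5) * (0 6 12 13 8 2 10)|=4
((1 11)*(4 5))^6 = (11)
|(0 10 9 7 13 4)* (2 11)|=6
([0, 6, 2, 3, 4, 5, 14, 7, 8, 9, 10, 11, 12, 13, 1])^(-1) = [0, 14, 2, 3, 4, 5, 1, 7, 8, 9, 10, 11, 12, 13, 6]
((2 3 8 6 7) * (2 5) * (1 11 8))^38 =(1 2 7 8)(3 5 6 11)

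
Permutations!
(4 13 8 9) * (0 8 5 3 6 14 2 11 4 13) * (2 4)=(0 8 9 13 5 3 6 14 4)(2 11)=[8, 1, 11, 6, 0, 3, 14, 7, 9, 13, 10, 2, 12, 5, 4]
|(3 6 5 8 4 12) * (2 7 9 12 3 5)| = 9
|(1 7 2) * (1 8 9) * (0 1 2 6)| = |(0 1 7 6)(2 8 9)| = 12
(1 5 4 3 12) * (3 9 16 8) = (1 5 4 9 16 8 3 12) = [0, 5, 2, 12, 9, 4, 6, 7, 3, 16, 10, 11, 1, 13, 14, 15, 8]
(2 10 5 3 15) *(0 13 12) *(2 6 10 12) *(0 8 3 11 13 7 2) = (0 7 2 12 8 3 15 6 10 5 11 13) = [7, 1, 12, 15, 4, 11, 10, 2, 3, 9, 5, 13, 8, 0, 14, 6]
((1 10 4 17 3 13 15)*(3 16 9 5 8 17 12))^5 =(17)(1 13 12 10 15 3 4)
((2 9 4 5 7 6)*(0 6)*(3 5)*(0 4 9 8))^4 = (9)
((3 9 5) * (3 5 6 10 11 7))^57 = (3 10)(6 7)(9 11)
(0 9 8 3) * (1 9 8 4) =(0 8 3)(1 9 4) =[8, 9, 2, 0, 1, 5, 6, 7, 3, 4]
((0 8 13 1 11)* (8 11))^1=(0 11)(1 8 13)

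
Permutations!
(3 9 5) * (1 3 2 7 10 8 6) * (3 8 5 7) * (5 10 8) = [0, 5, 3, 9, 4, 2, 1, 8, 6, 7, 10] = (10)(1 5 2 3 9 7 8 6)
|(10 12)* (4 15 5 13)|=|(4 15 5 13)(10 12)|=4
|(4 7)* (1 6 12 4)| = 5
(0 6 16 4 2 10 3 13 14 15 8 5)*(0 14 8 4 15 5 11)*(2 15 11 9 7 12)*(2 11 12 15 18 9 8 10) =(0 6 16 12 11)(3 13 10)(4 18 9 7 15)(5 14) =[6, 1, 2, 13, 18, 14, 16, 15, 8, 7, 3, 0, 11, 10, 5, 4, 12, 17, 9]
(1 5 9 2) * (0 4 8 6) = (0 4 8 6)(1 5 9 2) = [4, 5, 1, 3, 8, 9, 0, 7, 6, 2]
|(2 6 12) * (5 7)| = 6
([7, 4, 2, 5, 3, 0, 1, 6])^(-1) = [5, 6, 2, 4, 1, 3, 7, 0]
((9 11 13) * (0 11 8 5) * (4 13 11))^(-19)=(0 5 8 9 13 4)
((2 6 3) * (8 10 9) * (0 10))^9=(0 10 9 8)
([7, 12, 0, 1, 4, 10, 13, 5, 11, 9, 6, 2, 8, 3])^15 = [10, 11, 5, 8, 4, 13, 1, 6, 0, 9, 3, 7, 2, 12]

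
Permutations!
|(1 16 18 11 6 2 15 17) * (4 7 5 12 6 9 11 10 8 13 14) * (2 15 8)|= 30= |(1 16 18 10 2 8 13 14 4 7 5 12 6 15 17)(9 11)|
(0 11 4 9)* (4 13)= (0 11 13 4 9)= [11, 1, 2, 3, 9, 5, 6, 7, 8, 0, 10, 13, 12, 4]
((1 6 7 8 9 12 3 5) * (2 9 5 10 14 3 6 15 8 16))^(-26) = ((1 15 8 5)(2 9 12 6 7 16)(3 10 14))^(-26) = (1 8)(2 7 12)(3 10 14)(5 15)(6 9 16)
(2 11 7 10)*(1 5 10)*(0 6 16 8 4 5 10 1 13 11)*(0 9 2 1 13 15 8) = (0 6 16)(1 10)(2 9)(4 5 13 11 7 15 8) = [6, 10, 9, 3, 5, 13, 16, 15, 4, 2, 1, 7, 12, 11, 14, 8, 0]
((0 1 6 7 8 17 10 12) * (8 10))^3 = ((0 1 6 7 10 12)(8 17))^3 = (0 7)(1 10)(6 12)(8 17)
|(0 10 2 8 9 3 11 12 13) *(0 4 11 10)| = |(2 8 9 3 10)(4 11 12 13)| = 20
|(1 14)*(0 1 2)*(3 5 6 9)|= 4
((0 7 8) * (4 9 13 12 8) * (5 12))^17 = (0 7 4 9 13 5 12 8)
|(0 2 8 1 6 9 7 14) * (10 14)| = 9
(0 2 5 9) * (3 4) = (0 2 5 9)(3 4) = [2, 1, 5, 4, 3, 9, 6, 7, 8, 0]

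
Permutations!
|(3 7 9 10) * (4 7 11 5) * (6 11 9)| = 15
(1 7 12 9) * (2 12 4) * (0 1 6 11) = [1, 7, 12, 3, 2, 5, 11, 4, 8, 6, 10, 0, 9] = (0 1 7 4 2 12 9 6 11)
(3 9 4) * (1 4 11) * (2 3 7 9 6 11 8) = (1 4 7 9 8 2 3 6 11) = [0, 4, 3, 6, 7, 5, 11, 9, 2, 8, 10, 1]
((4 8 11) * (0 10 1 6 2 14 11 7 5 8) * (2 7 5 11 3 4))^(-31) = ((0 10 1 6 7 11 2 14 3 4)(5 8))^(-31) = (0 4 3 14 2 11 7 6 1 10)(5 8)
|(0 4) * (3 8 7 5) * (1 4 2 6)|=|(0 2 6 1 4)(3 8 7 5)|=20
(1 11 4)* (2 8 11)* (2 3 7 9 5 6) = [0, 3, 8, 7, 1, 6, 2, 9, 11, 5, 10, 4] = (1 3 7 9 5 6 2 8 11 4)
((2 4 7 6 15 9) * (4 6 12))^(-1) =(2 9 15 6)(4 12 7) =((2 6 15 9)(4 7 12))^(-1)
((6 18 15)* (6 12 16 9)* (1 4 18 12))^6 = ((1 4 18 15)(6 12 16 9))^6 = (1 18)(4 15)(6 16)(9 12)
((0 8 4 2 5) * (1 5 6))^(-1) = (0 5 1 6 2 4 8)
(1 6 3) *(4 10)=(1 6 3)(4 10)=[0, 6, 2, 1, 10, 5, 3, 7, 8, 9, 4]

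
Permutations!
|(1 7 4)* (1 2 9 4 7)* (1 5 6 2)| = 6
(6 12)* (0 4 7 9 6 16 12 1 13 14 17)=(0 4 7 9 6 1 13 14 17)(12 16)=[4, 13, 2, 3, 7, 5, 1, 9, 8, 6, 10, 11, 16, 14, 17, 15, 12, 0]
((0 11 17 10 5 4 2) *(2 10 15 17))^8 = (17)(0 2 11)(4 5 10)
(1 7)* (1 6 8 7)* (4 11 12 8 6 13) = (4 11 12 8 7 13) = [0, 1, 2, 3, 11, 5, 6, 13, 7, 9, 10, 12, 8, 4]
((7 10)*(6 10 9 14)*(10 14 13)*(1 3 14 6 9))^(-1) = ((1 3 14 9 13 10 7))^(-1) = (1 7 10 13 9 14 3)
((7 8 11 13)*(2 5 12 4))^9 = (2 5 12 4)(7 8 11 13) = ((2 5 12 4)(7 8 11 13))^9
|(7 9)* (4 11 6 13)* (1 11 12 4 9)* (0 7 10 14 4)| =|(0 7 1 11 6 13 9 10 14 4 12)| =11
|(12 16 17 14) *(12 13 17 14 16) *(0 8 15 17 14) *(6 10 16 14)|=9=|(0 8 15 17 14 13 6 10 16)|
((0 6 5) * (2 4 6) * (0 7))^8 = (0 4 5)(2 6 7)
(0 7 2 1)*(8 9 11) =(0 7 2 1)(8 9 11) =[7, 0, 1, 3, 4, 5, 6, 2, 9, 11, 10, 8]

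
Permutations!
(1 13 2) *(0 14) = (0 14)(1 13 2) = [14, 13, 1, 3, 4, 5, 6, 7, 8, 9, 10, 11, 12, 2, 0]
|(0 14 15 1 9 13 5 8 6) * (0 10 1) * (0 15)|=14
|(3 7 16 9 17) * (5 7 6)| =7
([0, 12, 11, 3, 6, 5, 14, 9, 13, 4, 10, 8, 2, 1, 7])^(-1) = [0, 13, 12, 3, 9, 5, 4, 14, 11, 7, 10, 2, 1, 8, 6]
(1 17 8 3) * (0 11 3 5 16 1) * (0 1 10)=[11, 17, 2, 1, 4, 16, 6, 7, 5, 9, 0, 3, 12, 13, 14, 15, 10, 8]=(0 11 3 1 17 8 5 16 10)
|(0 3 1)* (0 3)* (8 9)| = |(1 3)(8 9)| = 2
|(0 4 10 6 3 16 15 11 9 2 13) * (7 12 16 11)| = 36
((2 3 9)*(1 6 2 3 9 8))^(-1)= (1 8 3 9 2 6)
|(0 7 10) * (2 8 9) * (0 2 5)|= |(0 7 10 2 8 9 5)|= 7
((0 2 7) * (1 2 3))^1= ((0 3 1 2 7))^1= (0 3 1 2 7)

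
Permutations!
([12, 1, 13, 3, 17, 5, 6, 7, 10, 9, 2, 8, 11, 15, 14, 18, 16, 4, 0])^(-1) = [18, 1, 10, 3, 17, 5, 6, 7, 11, 9, 8, 12, 0, 2, 14, 13, 16, 4, 15]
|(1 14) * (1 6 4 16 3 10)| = |(1 14 6 4 16 3 10)| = 7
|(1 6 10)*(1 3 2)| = 5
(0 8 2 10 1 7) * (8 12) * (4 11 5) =(0 12 8 2 10 1 7)(4 11 5) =[12, 7, 10, 3, 11, 4, 6, 0, 2, 9, 1, 5, 8]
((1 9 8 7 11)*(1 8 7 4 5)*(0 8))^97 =((0 8 4 5 1 9 7 11))^97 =(0 8 4 5 1 9 7 11)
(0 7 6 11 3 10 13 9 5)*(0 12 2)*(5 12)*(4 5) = (0 7 6 11 3 10 13 9 12 2)(4 5) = [7, 1, 0, 10, 5, 4, 11, 6, 8, 12, 13, 3, 2, 9]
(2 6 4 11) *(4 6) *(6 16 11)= (2 4 6 16 11)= [0, 1, 4, 3, 6, 5, 16, 7, 8, 9, 10, 2, 12, 13, 14, 15, 11]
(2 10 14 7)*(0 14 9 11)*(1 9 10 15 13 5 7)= [14, 9, 15, 3, 4, 7, 6, 2, 8, 11, 10, 0, 12, 5, 1, 13]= (0 14 1 9 11)(2 15 13 5 7)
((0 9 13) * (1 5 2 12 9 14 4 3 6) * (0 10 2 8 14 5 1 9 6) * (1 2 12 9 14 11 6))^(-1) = ((0 5 8 11 6 14 4 3)(1 2 9 13 10 12))^(-1) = (0 3 4 14 6 11 8 5)(1 12 10 13 9 2)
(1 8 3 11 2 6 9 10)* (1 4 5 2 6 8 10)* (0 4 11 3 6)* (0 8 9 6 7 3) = (0 4 5 2 9 1 10 11 8 7 3) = [4, 10, 9, 0, 5, 2, 6, 3, 7, 1, 11, 8]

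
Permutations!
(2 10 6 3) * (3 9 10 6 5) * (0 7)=(0 7)(2 6 9 10 5 3)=[7, 1, 6, 2, 4, 3, 9, 0, 8, 10, 5]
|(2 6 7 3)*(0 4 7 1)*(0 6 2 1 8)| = |(0 4 7 3 1 6 8)| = 7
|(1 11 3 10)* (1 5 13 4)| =7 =|(1 11 3 10 5 13 4)|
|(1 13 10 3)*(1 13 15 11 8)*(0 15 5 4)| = |(0 15 11 8 1 5 4)(3 13 10)| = 21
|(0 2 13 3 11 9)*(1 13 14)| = 8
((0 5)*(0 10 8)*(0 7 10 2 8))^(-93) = ((0 5 2 8 7 10))^(-93) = (0 8)(2 10)(5 7)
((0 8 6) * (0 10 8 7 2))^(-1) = ((0 7 2)(6 10 8))^(-1) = (0 2 7)(6 8 10)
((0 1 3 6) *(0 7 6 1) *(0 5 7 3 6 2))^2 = (0 7)(1 3 6)(2 5) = ((0 5 7 2)(1 6 3))^2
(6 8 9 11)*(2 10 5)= (2 10 5)(6 8 9 11)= [0, 1, 10, 3, 4, 2, 8, 7, 9, 11, 5, 6]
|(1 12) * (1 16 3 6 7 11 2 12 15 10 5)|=|(1 15 10 5)(2 12 16 3 6 7 11)|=28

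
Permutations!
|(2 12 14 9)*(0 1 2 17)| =|(0 1 2 12 14 9 17)| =7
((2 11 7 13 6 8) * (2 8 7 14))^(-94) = (2 14 11)(6 13 7)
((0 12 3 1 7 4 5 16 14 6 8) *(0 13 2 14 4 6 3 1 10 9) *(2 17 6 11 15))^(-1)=((0 12 1 7 11 15 2 14 3 10 9)(4 5 16)(6 8 13 17))^(-1)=(0 9 10 3 14 2 15 11 7 1 12)(4 16 5)(6 17 13 8)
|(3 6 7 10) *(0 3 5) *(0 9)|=7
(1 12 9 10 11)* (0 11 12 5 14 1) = (0 11)(1 5 14)(9 10 12) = [11, 5, 2, 3, 4, 14, 6, 7, 8, 10, 12, 0, 9, 13, 1]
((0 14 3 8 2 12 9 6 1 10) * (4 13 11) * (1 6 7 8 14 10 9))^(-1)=(0 10)(1 12 2 8 7 9)(3 14)(4 11 13)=((0 10)(1 9 7 8 2 12)(3 14)(4 13 11))^(-1)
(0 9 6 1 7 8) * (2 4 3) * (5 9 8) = (0 8)(1 7 5 9 6)(2 4 3) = [8, 7, 4, 2, 3, 9, 1, 5, 0, 6]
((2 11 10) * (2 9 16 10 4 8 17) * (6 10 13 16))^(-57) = ((2 11 4 8 17)(6 10 9)(13 16))^(-57) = (2 8 11 17 4)(13 16)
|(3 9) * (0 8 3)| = 4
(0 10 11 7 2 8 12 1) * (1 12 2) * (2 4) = (12)(0 10 11 7 1)(2 8 4) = [10, 0, 8, 3, 2, 5, 6, 1, 4, 9, 11, 7, 12]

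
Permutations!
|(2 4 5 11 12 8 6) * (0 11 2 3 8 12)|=|(12)(0 11)(2 4 5)(3 8 6)|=6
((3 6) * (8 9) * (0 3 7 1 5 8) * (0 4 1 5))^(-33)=(0 7 9)(1 6 8)(3 5 4)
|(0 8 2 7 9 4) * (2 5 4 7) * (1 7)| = 12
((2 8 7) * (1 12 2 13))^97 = ((1 12 2 8 7 13))^97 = (1 12 2 8 7 13)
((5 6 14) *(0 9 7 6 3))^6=((0 9 7 6 14 5 3))^6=(0 3 5 14 6 7 9)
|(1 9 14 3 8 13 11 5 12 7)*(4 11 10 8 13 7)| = 8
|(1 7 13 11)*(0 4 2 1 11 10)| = 7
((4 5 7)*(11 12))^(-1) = (4 7 5)(11 12)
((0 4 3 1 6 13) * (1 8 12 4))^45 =(0 1 6 13)(3 8 12 4)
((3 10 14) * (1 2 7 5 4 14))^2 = ((1 2 7 5 4 14 3 10))^2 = (1 7 4 3)(2 5 14 10)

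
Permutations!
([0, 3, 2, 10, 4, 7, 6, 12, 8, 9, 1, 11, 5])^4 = [0, 3, 2, 10, 4, 7, 6, 12, 8, 9, 1, 11, 5]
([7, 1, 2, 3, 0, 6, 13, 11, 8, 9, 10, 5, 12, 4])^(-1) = (0 4 13 6 5 11 7)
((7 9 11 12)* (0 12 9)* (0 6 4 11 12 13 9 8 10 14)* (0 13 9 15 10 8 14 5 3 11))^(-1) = ((0 9 12 7 6 4)(3 11 14 13 15 10 5))^(-1) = (0 4 6 7 12 9)(3 5 10 15 13 14 11)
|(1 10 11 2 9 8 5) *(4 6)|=|(1 10 11 2 9 8 5)(4 6)|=14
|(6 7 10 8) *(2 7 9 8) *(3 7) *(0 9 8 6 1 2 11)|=|(0 9 6 8 1 2 3 7 10 11)|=10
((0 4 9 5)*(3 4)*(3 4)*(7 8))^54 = (0 9)(4 5)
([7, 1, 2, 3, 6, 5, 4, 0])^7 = (0 7)(4 6)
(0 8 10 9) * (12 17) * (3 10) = (0 8 3 10 9)(12 17) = [8, 1, 2, 10, 4, 5, 6, 7, 3, 0, 9, 11, 17, 13, 14, 15, 16, 12]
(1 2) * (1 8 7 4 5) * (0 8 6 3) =[8, 2, 6, 0, 5, 1, 3, 4, 7] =(0 8 7 4 5 1 2 6 3)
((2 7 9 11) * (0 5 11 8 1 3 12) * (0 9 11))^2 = ((0 5)(1 3 12 9 8)(2 7 11))^2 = (1 12 8 3 9)(2 11 7)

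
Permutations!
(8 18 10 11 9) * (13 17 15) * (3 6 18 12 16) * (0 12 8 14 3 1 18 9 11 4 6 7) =[12, 18, 2, 7, 6, 5, 9, 0, 8, 14, 4, 11, 16, 17, 3, 13, 1, 15, 10] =(0 12 16 1 18 10 4 6 9 14 3 7)(13 17 15)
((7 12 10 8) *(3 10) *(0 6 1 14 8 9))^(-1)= ((0 6 1 14 8 7 12 3 10 9))^(-1)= (0 9 10 3 12 7 8 14 1 6)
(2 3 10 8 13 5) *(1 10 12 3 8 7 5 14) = [0, 10, 8, 12, 4, 2, 6, 5, 13, 9, 7, 11, 3, 14, 1] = (1 10 7 5 2 8 13 14)(3 12)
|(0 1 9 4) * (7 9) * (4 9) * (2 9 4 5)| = |(0 1 7 5 2 9 4)| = 7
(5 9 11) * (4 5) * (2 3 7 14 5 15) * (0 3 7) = (0 3)(2 7 14 5 9 11 4 15) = [3, 1, 7, 0, 15, 9, 6, 14, 8, 11, 10, 4, 12, 13, 5, 2]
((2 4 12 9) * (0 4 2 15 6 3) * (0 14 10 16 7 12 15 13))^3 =(0 6 10 12)(3 16 9 4)(7 13 15 14)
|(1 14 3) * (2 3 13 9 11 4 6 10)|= |(1 14 13 9 11 4 6 10 2 3)|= 10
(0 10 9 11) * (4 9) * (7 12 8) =(0 10 4 9 11)(7 12 8) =[10, 1, 2, 3, 9, 5, 6, 12, 7, 11, 4, 0, 8]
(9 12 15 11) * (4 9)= (4 9 12 15 11)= [0, 1, 2, 3, 9, 5, 6, 7, 8, 12, 10, 4, 15, 13, 14, 11]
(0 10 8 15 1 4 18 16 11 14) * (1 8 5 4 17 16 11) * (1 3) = [10, 17, 2, 1, 18, 4, 6, 7, 15, 9, 5, 14, 12, 13, 0, 8, 3, 16, 11] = (0 10 5 4 18 11 14)(1 17 16 3)(8 15)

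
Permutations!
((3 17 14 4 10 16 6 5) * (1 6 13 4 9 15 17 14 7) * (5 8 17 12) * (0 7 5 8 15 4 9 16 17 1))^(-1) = ((0 7)(1 6 15 12 8)(3 14 16 13 9 4 10 17 5))^(-1) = (0 7)(1 8 12 15 6)(3 5 17 10 4 9 13 16 14)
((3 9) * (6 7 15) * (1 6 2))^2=((1 6 7 15 2)(3 9))^2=(1 7 2 6 15)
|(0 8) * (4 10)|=2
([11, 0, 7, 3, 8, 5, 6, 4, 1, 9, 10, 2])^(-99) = [1, 8, 11, 3, 7, 5, 6, 2, 4, 9, 10, 0]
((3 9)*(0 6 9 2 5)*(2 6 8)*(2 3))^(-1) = (0 5 2 9 6 3 8)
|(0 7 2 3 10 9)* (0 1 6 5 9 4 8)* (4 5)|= 11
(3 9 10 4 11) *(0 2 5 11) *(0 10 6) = (0 2 5 11 3 9 6)(4 10) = [2, 1, 5, 9, 10, 11, 0, 7, 8, 6, 4, 3]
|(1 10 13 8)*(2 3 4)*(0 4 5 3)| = |(0 4 2)(1 10 13 8)(3 5)| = 12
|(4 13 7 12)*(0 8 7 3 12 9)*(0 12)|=8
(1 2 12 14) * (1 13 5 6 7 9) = (1 2 12 14 13 5 6 7 9) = [0, 2, 12, 3, 4, 6, 7, 9, 8, 1, 10, 11, 14, 5, 13]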